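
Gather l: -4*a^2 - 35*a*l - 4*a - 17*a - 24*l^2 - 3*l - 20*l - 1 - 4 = -4*a^2 - 21*a - 24*l^2 + l*(-35*a - 23) - 5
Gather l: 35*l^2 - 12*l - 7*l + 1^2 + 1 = 35*l^2 - 19*l + 2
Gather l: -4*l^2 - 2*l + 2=-4*l^2 - 2*l + 2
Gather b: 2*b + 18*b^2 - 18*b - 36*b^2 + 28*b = -18*b^2 + 12*b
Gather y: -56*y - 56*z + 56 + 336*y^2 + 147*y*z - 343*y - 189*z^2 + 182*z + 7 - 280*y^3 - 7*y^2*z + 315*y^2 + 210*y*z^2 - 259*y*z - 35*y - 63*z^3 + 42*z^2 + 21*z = -280*y^3 + y^2*(651 - 7*z) + y*(210*z^2 - 112*z - 434) - 63*z^3 - 147*z^2 + 147*z + 63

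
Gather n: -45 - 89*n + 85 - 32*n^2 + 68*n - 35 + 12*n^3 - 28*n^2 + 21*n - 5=12*n^3 - 60*n^2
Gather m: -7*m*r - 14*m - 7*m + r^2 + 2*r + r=m*(-7*r - 21) + r^2 + 3*r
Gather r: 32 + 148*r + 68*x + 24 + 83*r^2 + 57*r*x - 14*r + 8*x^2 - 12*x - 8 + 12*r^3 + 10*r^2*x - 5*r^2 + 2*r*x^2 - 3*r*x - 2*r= 12*r^3 + r^2*(10*x + 78) + r*(2*x^2 + 54*x + 132) + 8*x^2 + 56*x + 48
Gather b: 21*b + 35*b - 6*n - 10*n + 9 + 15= 56*b - 16*n + 24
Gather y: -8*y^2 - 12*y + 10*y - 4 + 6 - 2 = -8*y^2 - 2*y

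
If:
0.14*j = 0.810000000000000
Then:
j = 5.79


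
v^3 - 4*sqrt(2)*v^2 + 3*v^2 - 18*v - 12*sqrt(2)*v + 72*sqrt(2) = (v - 3)*(v + 6)*(v - 4*sqrt(2))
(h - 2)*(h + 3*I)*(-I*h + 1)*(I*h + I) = h^4 - h^3 + 4*I*h^3 - 5*h^2 - 4*I*h^2 + 3*h - 8*I*h + 6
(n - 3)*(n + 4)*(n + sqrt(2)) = n^3 + n^2 + sqrt(2)*n^2 - 12*n + sqrt(2)*n - 12*sqrt(2)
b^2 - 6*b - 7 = (b - 7)*(b + 1)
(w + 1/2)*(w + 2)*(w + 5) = w^3 + 15*w^2/2 + 27*w/2 + 5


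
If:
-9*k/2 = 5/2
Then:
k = -5/9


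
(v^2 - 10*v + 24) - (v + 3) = v^2 - 11*v + 21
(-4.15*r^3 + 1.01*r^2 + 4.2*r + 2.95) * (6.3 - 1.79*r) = 7.4285*r^4 - 27.9529*r^3 - 1.155*r^2 + 21.1795*r + 18.585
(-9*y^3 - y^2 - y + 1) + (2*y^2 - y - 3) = -9*y^3 + y^2 - 2*y - 2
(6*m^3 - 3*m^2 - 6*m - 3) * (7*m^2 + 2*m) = 42*m^5 - 9*m^4 - 48*m^3 - 33*m^2 - 6*m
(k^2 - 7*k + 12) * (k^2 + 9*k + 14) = k^4 + 2*k^3 - 37*k^2 + 10*k + 168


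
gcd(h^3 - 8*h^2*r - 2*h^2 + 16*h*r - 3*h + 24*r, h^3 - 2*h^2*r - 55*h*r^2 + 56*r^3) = -h + 8*r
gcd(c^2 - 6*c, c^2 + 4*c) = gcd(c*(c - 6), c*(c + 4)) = c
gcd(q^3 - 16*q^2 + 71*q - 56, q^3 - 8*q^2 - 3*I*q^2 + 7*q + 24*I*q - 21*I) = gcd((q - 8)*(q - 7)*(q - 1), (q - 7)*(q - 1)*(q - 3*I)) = q^2 - 8*q + 7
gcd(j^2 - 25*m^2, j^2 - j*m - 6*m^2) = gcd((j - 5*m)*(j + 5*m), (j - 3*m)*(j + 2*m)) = 1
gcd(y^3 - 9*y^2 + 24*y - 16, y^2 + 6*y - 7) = y - 1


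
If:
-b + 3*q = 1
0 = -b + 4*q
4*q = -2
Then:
No Solution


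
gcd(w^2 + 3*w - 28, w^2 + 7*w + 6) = 1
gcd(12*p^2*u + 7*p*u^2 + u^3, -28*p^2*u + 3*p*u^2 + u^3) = u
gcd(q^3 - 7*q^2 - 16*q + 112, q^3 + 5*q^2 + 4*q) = q + 4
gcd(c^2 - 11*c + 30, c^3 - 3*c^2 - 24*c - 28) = 1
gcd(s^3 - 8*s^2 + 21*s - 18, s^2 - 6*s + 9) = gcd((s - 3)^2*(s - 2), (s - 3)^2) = s^2 - 6*s + 9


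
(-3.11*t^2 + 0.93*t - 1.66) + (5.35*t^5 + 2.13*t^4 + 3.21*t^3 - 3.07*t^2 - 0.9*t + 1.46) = 5.35*t^5 + 2.13*t^4 + 3.21*t^3 - 6.18*t^2 + 0.03*t - 0.2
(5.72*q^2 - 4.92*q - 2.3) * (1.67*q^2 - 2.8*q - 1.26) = 9.5524*q^4 - 24.2324*q^3 + 2.7278*q^2 + 12.6392*q + 2.898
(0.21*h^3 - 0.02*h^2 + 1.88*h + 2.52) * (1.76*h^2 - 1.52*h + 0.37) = 0.3696*h^5 - 0.3544*h^4 + 3.4169*h^3 + 1.5702*h^2 - 3.1348*h + 0.9324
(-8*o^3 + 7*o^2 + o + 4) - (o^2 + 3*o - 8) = -8*o^3 + 6*o^2 - 2*o + 12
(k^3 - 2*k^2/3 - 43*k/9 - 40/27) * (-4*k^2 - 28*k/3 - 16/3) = -4*k^5 - 20*k^4/3 + 20*k^3 + 1460*k^2/27 + 3184*k/81 + 640/81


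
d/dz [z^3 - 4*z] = 3*z^2 - 4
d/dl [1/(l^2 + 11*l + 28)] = (-2*l - 11)/(l^2 + 11*l + 28)^2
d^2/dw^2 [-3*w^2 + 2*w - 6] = -6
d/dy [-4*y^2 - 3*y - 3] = -8*y - 3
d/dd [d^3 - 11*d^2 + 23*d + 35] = 3*d^2 - 22*d + 23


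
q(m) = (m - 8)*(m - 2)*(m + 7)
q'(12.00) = 306.00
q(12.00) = 760.00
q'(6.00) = 18.00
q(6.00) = -104.00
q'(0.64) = -56.61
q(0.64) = 76.47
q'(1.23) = -56.84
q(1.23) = 42.90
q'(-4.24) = 25.37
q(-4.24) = 210.80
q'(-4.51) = 34.08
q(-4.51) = 202.79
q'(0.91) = -56.98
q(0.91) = 61.13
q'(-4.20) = 24.12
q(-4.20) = 211.79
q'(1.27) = -56.78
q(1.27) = 40.63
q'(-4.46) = 32.43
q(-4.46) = 204.45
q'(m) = (m - 8)*(m - 2) + (m - 8)*(m + 7) + (m - 2)*(m + 7) = 3*m^2 - 6*m - 54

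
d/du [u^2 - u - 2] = 2*u - 1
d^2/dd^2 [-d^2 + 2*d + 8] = -2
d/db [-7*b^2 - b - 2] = -14*b - 1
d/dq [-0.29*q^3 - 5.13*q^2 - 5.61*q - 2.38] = -0.87*q^2 - 10.26*q - 5.61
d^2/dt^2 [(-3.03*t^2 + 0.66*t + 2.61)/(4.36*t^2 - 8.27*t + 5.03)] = (-193.41396*t^3 + 696.39228*t^2 - 651.50172*t + 144.1182)/(82.881856*t^6 - 471.628176*t^5 + 1181.433996*t^4 - 1653.815579*t^3 + 1362.984633*t^2 - 627.715329*t + 127.263527)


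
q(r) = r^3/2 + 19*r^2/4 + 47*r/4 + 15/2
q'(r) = 3*r^2/2 + 19*r/2 + 47/4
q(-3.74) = 3.84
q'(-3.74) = -2.80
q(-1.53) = -1.15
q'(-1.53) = 0.73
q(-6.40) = -4.21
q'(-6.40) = 12.39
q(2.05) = 55.86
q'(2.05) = 37.53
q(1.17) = 28.55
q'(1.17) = 24.92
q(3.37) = 120.18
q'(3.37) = 60.80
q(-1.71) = -1.20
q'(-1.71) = -0.11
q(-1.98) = -1.02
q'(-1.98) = -1.18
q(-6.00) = 0.00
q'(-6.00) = 8.75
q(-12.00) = -313.50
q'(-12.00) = 113.75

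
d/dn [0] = 0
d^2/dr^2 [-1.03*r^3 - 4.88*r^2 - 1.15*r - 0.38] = -6.18*r - 9.76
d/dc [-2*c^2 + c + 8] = 1 - 4*c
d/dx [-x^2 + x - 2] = 1 - 2*x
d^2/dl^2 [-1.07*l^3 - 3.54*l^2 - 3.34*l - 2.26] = -6.42*l - 7.08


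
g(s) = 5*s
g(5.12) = 25.60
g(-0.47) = -2.35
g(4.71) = 23.55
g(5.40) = 27.00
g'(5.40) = 5.00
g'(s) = 5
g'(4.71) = 5.00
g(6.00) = 30.00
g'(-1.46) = 5.00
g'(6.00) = 5.00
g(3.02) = 15.10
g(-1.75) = -8.75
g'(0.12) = 5.00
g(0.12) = 0.60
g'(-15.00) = 5.00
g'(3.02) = 5.00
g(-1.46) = -7.30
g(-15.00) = -75.00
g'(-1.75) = 5.00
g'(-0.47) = 5.00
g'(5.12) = 5.00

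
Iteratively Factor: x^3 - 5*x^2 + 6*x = (x - 3)*(x^2 - 2*x) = (x - 3)*(x - 2)*(x)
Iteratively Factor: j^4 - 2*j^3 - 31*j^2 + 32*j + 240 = (j - 4)*(j^3 + 2*j^2 - 23*j - 60) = (j - 5)*(j - 4)*(j^2 + 7*j + 12) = (j - 5)*(j - 4)*(j + 3)*(j + 4)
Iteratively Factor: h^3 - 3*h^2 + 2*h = (h - 2)*(h^2 - h) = (h - 2)*(h - 1)*(h)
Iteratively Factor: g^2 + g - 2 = (g + 2)*(g - 1)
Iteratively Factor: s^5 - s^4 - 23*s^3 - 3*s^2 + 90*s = (s + 3)*(s^4 - 4*s^3 - 11*s^2 + 30*s) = (s - 5)*(s + 3)*(s^3 + s^2 - 6*s) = s*(s - 5)*(s + 3)*(s^2 + s - 6) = s*(s - 5)*(s + 3)^2*(s - 2)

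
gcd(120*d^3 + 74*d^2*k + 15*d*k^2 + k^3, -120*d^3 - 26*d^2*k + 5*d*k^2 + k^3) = 24*d^2 + 10*d*k + k^2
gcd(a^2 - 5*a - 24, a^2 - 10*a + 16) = a - 8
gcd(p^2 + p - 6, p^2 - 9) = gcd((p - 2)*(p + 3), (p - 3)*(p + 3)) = p + 3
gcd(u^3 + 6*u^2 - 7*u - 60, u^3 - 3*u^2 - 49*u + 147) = u - 3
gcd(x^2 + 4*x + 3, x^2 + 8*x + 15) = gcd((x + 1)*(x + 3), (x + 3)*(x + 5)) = x + 3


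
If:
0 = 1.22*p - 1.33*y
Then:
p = 1.09016393442623*y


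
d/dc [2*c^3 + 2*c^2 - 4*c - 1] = 6*c^2 + 4*c - 4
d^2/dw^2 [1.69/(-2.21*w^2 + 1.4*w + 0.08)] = (-16.508258*w^2 + 10.45772*w + 1.69*(4.42*w - 1.4)*(8.84*w - 2.8) + 0.597584)/(-2.21*w^2 + 1.4*w + 0.08)^3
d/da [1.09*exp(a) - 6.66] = 1.09*exp(a)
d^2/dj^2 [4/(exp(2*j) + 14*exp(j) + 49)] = (16*exp(j) - 56)*exp(j)/(exp(4*j) + 28*exp(3*j) + 294*exp(2*j) + 1372*exp(j) + 2401)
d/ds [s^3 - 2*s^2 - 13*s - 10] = 3*s^2 - 4*s - 13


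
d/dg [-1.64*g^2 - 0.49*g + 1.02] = -3.28*g - 0.49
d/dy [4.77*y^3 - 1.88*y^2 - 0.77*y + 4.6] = 14.31*y^2 - 3.76*y - 0.77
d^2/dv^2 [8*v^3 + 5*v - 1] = 48*v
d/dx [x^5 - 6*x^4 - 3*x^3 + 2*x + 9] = 5*x^4 - 24*x^3 - 9*x^2 + 2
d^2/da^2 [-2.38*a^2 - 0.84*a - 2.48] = -4.76000000000000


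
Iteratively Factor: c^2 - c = (c)*(c - 1)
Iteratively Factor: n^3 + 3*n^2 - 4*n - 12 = (n + 3)*(n^2 - 4) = (n - 2)*(n + 3)*(n + 2)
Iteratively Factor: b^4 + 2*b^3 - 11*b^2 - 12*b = (b)*(b^3 + 2*b^2 - 11*b - 12) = b*(b + 4)*(b^2 - 2*b - 3) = b*(b - 3)*(b + 4)*(b + 1)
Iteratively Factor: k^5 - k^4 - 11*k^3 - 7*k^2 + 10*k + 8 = (k + 2)*(k^4 - 3*k^3 - 5*k^2 + 3*k + 4) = (k - 1)*(k + 2)*(k^3 - 2*k^2 - 7*k - 4) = (k - 4)*(k - 1)*(k + 2)*(k^2 + 2*k + 1) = (k - 4)*(k - 1)*(k + 1)*(k + 2)*(k + 1)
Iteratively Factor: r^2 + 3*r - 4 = (r - 1)*(r + 4)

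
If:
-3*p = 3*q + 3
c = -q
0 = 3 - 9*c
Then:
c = 1/3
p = -2/3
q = -1/3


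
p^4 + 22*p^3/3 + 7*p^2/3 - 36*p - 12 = (p - 2)*(p + 1/3)*(p + 3)*(p + 6)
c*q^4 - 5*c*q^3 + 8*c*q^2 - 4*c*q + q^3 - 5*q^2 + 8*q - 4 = (q - 2)^2*(q - 1)*(c*q + 1)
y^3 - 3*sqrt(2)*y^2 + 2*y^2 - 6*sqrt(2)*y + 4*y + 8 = (y + 2)*(y - 2*sqrt(2))*(y - sqrt(2))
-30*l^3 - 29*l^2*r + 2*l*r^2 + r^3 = (-5*l + r)*(l + r)*(6*l + r)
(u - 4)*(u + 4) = u^2 - 16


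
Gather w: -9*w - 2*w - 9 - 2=-11*w - 11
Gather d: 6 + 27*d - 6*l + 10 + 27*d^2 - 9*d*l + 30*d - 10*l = 27*d^2 + d*(57 - 9*l) - 16*l + 16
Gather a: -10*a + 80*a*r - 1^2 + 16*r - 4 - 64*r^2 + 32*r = a*(80*r - 10) - 64*r^2 + 48*r - 5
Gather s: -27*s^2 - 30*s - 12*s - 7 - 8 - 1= -27*s^2 - 42*s - 16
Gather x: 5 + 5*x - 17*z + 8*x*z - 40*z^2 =x*(8*z + 5) - 40*z^2 - 17*z + 5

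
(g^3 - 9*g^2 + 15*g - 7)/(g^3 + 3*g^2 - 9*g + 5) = (g - 7)/(g + 5)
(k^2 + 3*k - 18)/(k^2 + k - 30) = (k - 3)/(k - 5)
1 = 1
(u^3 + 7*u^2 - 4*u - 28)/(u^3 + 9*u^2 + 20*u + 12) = (u^2 + 5*u - 14)/(u^2 + 7*u + 6)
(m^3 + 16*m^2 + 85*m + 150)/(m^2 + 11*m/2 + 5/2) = 2*(m^2 + 11*m + 30)/(2*m + 1)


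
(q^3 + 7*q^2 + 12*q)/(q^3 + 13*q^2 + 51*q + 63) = q*(q + 4)/(q^2 + 10*q + 21)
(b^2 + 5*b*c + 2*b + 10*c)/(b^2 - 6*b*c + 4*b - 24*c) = (b^2 + 5*b*c + 2*b + 10*c)/(b^2 - 6*b*c + 4*b - 24*c)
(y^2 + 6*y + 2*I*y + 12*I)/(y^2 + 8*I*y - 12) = (y + 6)/(y + 6*I)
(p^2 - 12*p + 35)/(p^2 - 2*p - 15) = (p - 7)/(p + 3)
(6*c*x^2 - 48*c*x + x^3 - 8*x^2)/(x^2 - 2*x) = (6*c*x - 48*c + x^2 - 8*x)/(x - 2)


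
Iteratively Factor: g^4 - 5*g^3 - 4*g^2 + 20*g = (g - 5)*(g^3 - 4*g) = (g - 5)*(g - 2)*(g^2 + 2*g) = g*(g - 5)*(g - 2)*(g + 2)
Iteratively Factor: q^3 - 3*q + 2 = (q + 2)*(q^2 - 2*q + 1) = (q - 1)*(q + 2)*(q - 1)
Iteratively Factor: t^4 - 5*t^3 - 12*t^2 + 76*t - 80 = (t + 4)*(t^3 - 9*t^2 + 24*t - 20) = (t - 2)*(t + 4)*(t^2 - 7*t + 10) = (t - 5)*(t - 2)*(t + 4)*(t - 2)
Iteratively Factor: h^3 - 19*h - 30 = (h + 3)*(h^2 - 3*h - 10) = (h + 2)*(h + 3)*(h - 5)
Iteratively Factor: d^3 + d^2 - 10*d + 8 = (d - 1)*(d^2 + 2*d - 8) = (d - 2)*(d - 1)*(d + 4)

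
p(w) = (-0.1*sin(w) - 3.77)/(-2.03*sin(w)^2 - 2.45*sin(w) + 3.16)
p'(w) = (4.06*sin(w)*cos(w) + 2.45*cos(w))*(-0.1*sin(w) - 3.77)/(-2.03*sin(w)^2 - 2.45*sin(w) + 3.16)^2 - 0.1*cos(w)/(-2.03*sin(w)^2 - 2.45*sin(w) + 3.16) = (-15.3062*sin(w) + 0.1015*cos(2*w) - 9.654)*cos(w)/(2.03*sin(w)^2 + 2.45*sin(w) - 3.16)^2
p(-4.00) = -26.86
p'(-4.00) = 677.89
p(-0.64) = -0.95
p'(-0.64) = -0.03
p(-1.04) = -0.98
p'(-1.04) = 0.12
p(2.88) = -1.59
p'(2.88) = 2.29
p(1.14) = 5.20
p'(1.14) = -17.91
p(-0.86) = -0.96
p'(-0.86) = 0.08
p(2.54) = -3.41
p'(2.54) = 11.95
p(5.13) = -0.99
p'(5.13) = 0.13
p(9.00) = -2.11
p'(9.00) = 4.44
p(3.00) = -1.36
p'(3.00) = 1.51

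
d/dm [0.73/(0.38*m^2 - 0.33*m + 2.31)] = (0.2409 - 0.5548*m)/(0.38*m^2 - 0.33*m + 2.31)^2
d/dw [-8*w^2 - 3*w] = -16*w - 3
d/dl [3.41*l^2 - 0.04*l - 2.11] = 6.82*l - 0.04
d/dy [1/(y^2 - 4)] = -2*y/(y^2 - 4)^2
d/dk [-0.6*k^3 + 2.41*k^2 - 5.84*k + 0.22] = -1.8*k^2 + 4.82*k - 5.84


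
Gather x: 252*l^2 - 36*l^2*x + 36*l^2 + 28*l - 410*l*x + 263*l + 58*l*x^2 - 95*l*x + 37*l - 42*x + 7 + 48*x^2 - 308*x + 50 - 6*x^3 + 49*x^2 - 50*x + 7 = 288*l^2 + 328*l - 6*x^3 + x^2*(58*l + 97) + x*(-36*l^2 - 505*l - 400) + 64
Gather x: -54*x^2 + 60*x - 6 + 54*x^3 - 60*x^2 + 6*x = 54*x^3 - 114*x^2 + 66*x - 6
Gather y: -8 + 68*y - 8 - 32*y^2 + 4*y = -32*y^2 + 72*y - 16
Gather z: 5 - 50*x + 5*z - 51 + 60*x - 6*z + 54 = 10*x - z + 8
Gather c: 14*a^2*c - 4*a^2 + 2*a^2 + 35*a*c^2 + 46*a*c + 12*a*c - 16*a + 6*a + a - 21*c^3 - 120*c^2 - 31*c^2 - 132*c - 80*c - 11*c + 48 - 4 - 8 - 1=-2*a^2 - 9*a - 21*c^3 + c^2*(35*a - 151) + c*(14*a^2 + 58*a - 223) + 35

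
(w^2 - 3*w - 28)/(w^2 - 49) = (w + 4)/(w + 7)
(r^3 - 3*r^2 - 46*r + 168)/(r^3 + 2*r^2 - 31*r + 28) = (r - 6)/(r - 1)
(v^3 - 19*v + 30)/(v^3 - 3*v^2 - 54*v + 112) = (v^2 + 2*v - 15)/(v^2 - v - 56)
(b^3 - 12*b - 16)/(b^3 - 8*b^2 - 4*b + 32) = (b^2 - 2*b - 8)/(b^2 - 10*b + 16)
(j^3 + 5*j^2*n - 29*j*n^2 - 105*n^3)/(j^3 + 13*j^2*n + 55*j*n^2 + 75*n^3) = (j^2 + 2*j*n - 35*n^2)/(j^2 + 10*j*n + 25*n^2)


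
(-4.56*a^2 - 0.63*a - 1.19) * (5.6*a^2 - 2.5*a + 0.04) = -25.536*a^4 + 7.872*a^3 - 5.2714*a^2 + 2.9498*a - 0.0476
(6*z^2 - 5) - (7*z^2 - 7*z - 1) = -z^2 + 7*z - 4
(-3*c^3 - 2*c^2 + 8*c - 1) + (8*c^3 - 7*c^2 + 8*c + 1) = 5*c^3 - 9*c^2 + 16*c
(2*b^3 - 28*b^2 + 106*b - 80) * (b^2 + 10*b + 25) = 2*b^5 - 8*b^4 - 124*b^3 + 280*b^2 + 1850*b - 2000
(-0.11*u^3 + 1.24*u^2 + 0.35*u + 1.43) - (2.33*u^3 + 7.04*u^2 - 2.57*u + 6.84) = -2.44*u^3 - 5.8*u^2 + 2.92*u - 5.41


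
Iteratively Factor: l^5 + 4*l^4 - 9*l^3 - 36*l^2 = (l - 3)*(l^4 + 7*l^3 + 12*l^2) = l*(l - 3)*(l^3 + 7*l^2 + 12*l) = l^2*(l - 3)*(l^2 + 7*l + 12) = l^2*(l - 3)*(l + 4)*(l + 3)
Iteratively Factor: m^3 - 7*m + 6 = (m - 1)*(m^2 + m - 6) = (m - 1)*(m + 3)*(m - 2)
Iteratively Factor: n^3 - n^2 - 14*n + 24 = (n + 4)*(n^2 - 5*n + 6) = (n - 3)*(n + 4)*(n - 2)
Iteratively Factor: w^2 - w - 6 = (w - 3)*(w + 2)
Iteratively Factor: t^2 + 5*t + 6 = (t + 2)*(t + 3)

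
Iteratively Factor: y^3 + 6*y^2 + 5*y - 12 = (y - 1)*(y^2 + 7*y + 12) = (y - 1)*(y + 3)*(y + 4)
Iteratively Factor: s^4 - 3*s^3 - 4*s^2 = (s)*(s^3 - 3*s^2 - 4*s) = s*(s - 4)*(s^2 + s) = s^2*(s - 4)*(s + 1)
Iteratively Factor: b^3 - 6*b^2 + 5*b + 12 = (b + 1)*(b^2 - 7*b + 12) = (b - 4)*(b + 1)*(b - 3)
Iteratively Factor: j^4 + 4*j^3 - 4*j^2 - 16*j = (j)*(j^3 + 4*j^2 - 4*j - 16) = j*(j + 4)*(j^2 - 4) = j*(j + 2)*(j + 4)*(j - 2)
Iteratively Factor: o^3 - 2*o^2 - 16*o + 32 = (o - 2)*(o^2 - 16) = (o - 4)*(o - 2)*(o + 4)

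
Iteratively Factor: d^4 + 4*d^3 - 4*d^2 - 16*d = (d + 2)*(d^3 + 2*d^2 - 8*d) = d*(d + 2)*(d^2 + 2*d - 8) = d*(d - 2)*(d + 2)*(d + 4)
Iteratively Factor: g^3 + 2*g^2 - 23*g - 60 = (g + 4)*(g^2 - 2*g - 15) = (g - 5)*(g + 4)*(g + 3)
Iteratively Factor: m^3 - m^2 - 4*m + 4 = (m + 2)*(m^2 - 3*m + 2) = (m - 1)*(m + 2)*(m - 2)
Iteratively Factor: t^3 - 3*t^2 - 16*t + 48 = (t - 3)*(t^2 - 16) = (t - 4)*(t - 3)*(t + 4)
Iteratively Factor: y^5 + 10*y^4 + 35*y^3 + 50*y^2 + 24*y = (y + 4)*(y^4 + 6*y^3 + 11*y^2 + 6*y) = y*(y + 4)*(y^3 + 6*y^2 + 11*y + 6) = y*(y + 3)*(y + 4)*(y^2 + 3*y + 2) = y*(y + 1)*(y + 3)*(y + 4)*(y + 2)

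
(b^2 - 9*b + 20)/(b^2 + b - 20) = (b - 5)/(b + 5)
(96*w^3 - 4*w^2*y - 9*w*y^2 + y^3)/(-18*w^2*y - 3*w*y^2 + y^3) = (32*w^2 - 12*w*y + y^2)/(y*(-6*w + y))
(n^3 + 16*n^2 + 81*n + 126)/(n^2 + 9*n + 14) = (n^2 + 9*n + 18)/(n + 2)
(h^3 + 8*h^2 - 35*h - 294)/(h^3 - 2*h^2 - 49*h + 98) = (h^2 + h - 42)/(h^2 - 9*h + 14)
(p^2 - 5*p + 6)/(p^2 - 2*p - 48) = (-p^2 + 5*p - 6)/(-p^2 + 2*p + 48)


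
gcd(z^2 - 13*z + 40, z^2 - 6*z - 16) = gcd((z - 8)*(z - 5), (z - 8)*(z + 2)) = z - 8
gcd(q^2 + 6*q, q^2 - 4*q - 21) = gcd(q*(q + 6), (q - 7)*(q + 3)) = 1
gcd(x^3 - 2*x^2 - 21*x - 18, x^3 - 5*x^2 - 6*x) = x^2 - 5*x - 6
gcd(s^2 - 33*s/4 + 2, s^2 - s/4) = s - 1/4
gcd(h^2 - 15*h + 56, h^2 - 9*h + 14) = h - 7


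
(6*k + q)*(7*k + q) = 42*k^2 + 13*k*q + q^2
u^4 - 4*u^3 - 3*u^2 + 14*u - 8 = (u - 4)*(u - 1)^2*(u + 2)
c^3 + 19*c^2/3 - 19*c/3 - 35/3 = (c - 5/3)*(c + 1)*(c + 7)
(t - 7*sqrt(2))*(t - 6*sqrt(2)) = t^2 - 13*sqrt(2)*t + 84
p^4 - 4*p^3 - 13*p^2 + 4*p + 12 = (p - 6)*(p - 1)*(p + 1)*(p + 2)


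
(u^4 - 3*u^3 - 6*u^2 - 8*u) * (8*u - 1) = 8*u^5 - 25*u^4 - 45*u^3 - 58*u^2 + 8*u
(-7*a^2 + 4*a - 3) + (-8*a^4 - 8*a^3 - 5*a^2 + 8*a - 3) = -8*a^4 - 8*a^3 - 12*a^2 + 12*a - 6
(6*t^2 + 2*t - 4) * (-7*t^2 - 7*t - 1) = -42*t^4 - 56*t^3 + 8*t^2 + 26*t + 4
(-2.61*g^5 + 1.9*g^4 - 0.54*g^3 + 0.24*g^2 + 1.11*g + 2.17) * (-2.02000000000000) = 5.2722*g^5 - 3.838*g^4 + 1.0908*g^3 - 0.4848*g^2 - 2.2422*g - 4.3834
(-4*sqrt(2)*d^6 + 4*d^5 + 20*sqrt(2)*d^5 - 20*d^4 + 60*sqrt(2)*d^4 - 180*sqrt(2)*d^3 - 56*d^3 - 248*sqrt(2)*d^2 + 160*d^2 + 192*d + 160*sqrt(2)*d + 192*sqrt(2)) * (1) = -4*sqrt(2)*d^6 + 4*d^5 + 20*sqrt(2)*d^5 - 20*d^4 + 60*sqrt(2)*d^4 - 180*sqrt(2)*d^3 - 56*d^3 - 248*sqrt(2)*d^2 + 160*d^2 + 192*d + 160*sqrt(2)*d + 192*sqrt(2)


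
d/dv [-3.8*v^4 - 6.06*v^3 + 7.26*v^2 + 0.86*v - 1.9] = -15.2*v^3 - 18.18*v^2 + 14.52*v + 0.86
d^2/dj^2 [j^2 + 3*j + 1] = 2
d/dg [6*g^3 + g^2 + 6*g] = 18*g^2 + 2*g + 6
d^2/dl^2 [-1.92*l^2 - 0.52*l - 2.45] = -3.84000000000000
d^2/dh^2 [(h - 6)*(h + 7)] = 2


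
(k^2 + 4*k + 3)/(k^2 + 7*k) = (k^2 + 4*k + 3)/(k*(k + 7))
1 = 1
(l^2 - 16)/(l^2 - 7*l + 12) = (l + 4)/(l - 3)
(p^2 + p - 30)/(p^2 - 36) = (p - 5)/(p - 6)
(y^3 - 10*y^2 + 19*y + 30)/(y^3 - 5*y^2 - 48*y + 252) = (y^2 - 4*y - 5)/(y^2 + y - 42)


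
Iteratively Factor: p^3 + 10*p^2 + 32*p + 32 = (p + 4)*(p^2 + 6*p + 8) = (p + 2)*(p + 4)*(p + 4)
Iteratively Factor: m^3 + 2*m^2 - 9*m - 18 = (m - 3)*(m^2 + 5*m + 6) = (m - 3)*(m + 3)*(m + 2)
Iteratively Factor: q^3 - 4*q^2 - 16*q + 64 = (q - 4)*(q^2 - 16) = (q - 4)^2*(q + 4)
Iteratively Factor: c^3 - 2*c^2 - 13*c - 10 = (c - 5)*(c^2 + 3*c + 2) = (c - 5)*(c + 2)*(c + 1)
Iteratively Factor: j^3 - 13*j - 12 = (j + 1)*(j^2 - j - 12) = (j - 4)*(j + 1)*(j + 3)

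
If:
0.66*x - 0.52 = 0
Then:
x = 0.79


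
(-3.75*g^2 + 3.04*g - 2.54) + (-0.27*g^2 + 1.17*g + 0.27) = -4.02*g^2 + 4.21*g - 2.27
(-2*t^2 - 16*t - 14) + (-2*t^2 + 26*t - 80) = -4*t^2 + 10*t - 94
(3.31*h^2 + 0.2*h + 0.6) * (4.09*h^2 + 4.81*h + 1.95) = 13.5379*h^4 + 16.7391*h^3 + 9.8705*h^2 + 3.276*h + 1.17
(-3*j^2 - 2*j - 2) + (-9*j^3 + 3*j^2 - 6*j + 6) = -9*j^3 - 8*j + 4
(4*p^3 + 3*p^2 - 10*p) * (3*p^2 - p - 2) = 12*p^5 + 5*p^4 - 41*p^3 + 4*p^2 + 20*p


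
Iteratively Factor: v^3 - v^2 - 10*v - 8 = (v + 2)*(v^2 - 3*v - 4) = (v - 4)*(v + 2)*(v + 1)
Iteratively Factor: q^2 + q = (q)*(q + 1)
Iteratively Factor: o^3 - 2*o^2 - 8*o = (o + 2)*(o^2 - 4*o) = o*(o + 2)*(o - 4)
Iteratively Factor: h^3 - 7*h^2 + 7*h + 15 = (h - 3)*(h^2 - 4*h - 5) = (h - 5)*(h - 3)*(h + 1)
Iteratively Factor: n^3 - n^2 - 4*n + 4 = (n - 1)*(n^2 - 4) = (n - 2)*(n - 1)*(n + 2)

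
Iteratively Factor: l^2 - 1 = (l + 1)*(l - 1)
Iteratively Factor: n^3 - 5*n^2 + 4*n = (n)*(n^2 - 5*n + 4) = n*(n - 4)*(n - 1)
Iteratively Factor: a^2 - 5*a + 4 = (a - 1)*(a - 4)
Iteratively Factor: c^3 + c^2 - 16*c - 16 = (c + 4)*(c^2 - 3*c - 4) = (c - 4)*(c + 4)*(c + 1)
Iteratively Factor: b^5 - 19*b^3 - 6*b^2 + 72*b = (b - 4)*(b^4 + 4*b^3 - 3*b^2 - 18*b) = (b - 4)*(b + 3)*(b^3 + b^2 - 6*b) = (b - 4)*(b - 2)*(b + 3)*(b^2 + 3*b) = (b - 4)*(b - 2)*(b + 3)^2*(b)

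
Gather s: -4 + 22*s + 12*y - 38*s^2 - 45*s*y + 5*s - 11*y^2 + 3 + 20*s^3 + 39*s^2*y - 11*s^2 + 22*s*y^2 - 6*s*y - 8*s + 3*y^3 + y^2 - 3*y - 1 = 20*s^3 + s^2*(39*y - 49) + s*(22*y^2 - 51*y + 19) + 3*y^3 - 10*y^2 + 9*y - 2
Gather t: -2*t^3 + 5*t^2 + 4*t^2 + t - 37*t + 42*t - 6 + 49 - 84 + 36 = -2*t^3 + 9*t^2 + 6*t - 5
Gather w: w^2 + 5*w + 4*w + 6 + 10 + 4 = w^2 + 9*w + 20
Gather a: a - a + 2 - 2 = 0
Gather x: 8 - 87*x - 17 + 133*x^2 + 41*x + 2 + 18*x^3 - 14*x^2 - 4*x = 18*x^3 + 119*x^2 - 50*x - 7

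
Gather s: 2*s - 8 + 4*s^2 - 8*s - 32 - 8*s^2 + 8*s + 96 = -4*s^2 + 2*s + 56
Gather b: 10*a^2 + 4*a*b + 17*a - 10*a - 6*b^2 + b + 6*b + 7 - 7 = 10*a^2 + 7*a - 6*b^2 + b*(4*a + 7)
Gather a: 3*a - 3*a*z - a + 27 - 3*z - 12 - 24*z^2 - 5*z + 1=a*(2 - 3*z) - 24*z^2 - 8*z + 16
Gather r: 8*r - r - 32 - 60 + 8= 7*r - 84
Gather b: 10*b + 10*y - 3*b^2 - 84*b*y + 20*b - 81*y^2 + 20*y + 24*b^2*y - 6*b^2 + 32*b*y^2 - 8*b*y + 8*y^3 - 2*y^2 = b^2*(24*y - 9) + b*(32*y^2 - 92*y + 30) + 8*y^3 - 83*y^2 + 30*y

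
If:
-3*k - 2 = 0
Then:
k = -2/3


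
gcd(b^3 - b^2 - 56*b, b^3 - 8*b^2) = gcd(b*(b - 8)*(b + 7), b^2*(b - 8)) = b^2 - 8*b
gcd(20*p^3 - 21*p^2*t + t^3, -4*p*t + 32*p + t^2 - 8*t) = 4*p - t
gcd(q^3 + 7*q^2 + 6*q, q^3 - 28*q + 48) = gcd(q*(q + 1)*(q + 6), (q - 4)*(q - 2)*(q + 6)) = q + 6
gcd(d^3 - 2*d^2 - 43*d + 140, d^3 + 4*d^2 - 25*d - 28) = d^2 + 3*d - 28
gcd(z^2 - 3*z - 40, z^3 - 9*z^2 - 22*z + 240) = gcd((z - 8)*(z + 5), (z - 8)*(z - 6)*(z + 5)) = z^2 - 3*z - 40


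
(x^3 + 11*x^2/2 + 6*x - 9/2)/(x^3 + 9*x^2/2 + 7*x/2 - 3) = (x + 3)/(x + 2)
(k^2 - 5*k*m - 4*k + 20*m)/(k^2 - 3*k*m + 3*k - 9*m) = (k^2 - 5*k*m - 4*k + 20*m)/(k^2 - 3*k*m + 3*k - 9*m)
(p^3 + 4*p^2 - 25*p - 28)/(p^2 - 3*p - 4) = p + 7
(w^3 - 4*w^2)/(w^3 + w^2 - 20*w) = w/(w + 5)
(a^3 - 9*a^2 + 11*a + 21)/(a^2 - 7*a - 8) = (a^2 - 10*a + 21)/(a - 8)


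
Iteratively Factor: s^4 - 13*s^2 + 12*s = (s + 4)*(s^3 - 4*s^2 + 3*s) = (s - 3)*(s + 4)*(s^2 - s) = (s - 3)*(s - 1)*(s + 4)*(s)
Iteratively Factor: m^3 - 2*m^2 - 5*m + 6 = (m - 1)*(m^2 - m - 6) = (m - 1)*(m + 2)*(m - 3)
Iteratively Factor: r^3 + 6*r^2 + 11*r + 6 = (r + 3)*(r^2 + 3*r + 2) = (r + 1)*(r + 3)*(r + 2)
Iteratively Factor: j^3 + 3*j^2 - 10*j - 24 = (j + 2)*(j^2 + j - 12) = (j + 2)*(j + 4)*(j - 3)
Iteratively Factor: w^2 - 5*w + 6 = (w - 2)*(w - 3)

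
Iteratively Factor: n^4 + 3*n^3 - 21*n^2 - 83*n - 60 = (n - 5)*(n^3 + 8*n^2 + 19*n + 12) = (n - 5)*(n + 3)*(n^2 + 5*n + 4) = (n - 5)*(n + 3)*(n + 4)*(n + 1)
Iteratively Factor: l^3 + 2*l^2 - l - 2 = (l + 2)*(l^2 - 1) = (l + 1)*(l + 2)*(l - 1)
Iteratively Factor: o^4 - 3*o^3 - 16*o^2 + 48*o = (o - 3)*(o^3 - 16*o) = (o - 3)*(o + 4)*(o^2 - 4*o) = (o - 4)*(o - 3)*(o + 4)*(o)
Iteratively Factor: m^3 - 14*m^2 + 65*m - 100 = (m - 4)*(m^2 - 10*m + 25) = (m - 5)*(m - 4)*(m - 5)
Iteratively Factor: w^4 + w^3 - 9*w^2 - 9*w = (w)*(w^3 + w^2 - 9*w - 9) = w*(w - 3)*(w^2 + 4*w + 3) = w*(w - 3)*(w + 3)*(w + 1)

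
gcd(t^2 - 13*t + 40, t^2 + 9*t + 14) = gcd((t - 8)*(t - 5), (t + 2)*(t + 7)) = 1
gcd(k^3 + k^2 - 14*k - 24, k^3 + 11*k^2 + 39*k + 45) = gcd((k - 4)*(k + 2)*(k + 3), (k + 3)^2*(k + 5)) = k + 3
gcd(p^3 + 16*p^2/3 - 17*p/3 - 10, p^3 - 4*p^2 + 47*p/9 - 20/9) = p - 5/3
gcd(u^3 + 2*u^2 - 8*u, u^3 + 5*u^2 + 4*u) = u^2 + 4*u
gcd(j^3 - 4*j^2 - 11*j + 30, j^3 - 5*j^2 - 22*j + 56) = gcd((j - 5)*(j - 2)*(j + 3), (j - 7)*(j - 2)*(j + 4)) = j - 2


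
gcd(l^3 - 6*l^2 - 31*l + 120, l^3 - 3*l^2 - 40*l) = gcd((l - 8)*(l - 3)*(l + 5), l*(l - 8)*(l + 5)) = l^2 - 3*l - 40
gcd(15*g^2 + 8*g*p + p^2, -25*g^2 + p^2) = 5*g + p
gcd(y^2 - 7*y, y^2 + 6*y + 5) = 1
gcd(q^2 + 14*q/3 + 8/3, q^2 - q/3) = 1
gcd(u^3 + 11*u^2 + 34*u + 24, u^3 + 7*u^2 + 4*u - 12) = u + 6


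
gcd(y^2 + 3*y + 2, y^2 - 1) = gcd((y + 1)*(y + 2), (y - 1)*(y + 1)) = y + 1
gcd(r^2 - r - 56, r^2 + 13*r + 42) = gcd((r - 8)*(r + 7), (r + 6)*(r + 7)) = r + 7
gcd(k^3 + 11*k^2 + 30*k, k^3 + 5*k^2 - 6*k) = k^2 + 6*k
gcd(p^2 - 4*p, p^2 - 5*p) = p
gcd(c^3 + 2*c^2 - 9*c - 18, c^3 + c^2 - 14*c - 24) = c^2 + 5*c + 6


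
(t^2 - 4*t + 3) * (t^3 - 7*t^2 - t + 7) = t^5 - 11*t^4 + 30*t^3 - 10*t^2 - 31*t + 21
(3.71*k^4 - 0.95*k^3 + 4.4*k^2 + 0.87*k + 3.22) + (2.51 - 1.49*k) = 3.71*k^4 - 0.95*k^3 + 4.4*k^2 - 0.62*k + 5.73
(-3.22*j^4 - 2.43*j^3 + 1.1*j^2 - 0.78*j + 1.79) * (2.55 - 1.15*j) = 3.703*j^5 - 5.4165*j^4 - 7.4615*j^3 + 3.702*j^2 - 4.0475*j + 4.5645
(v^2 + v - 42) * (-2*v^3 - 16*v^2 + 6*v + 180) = -2*v^5 - 18*v^4 + 74*v^3 + 858*v^2 - 72*v - 7560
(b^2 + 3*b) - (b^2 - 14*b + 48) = 17*b - 48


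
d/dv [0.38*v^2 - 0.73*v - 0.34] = 0.76*v - 0.73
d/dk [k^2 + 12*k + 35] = 2*k + 12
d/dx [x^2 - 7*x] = 2*x - 7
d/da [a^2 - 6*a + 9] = 2*a - 6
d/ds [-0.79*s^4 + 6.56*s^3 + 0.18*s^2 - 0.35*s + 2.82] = -3.16*s^3 + 19.68*s^2 + 0.36*s - 0.35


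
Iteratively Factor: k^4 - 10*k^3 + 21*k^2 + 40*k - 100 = (k - 5)*(k^3 - 5*k^2 - 4*k + 20) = (k - 5)*(k + 2)*(k^2 - 7*k + 10) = (k - 5)^2*(k + 2)*(k - 2)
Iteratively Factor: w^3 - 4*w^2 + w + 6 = (w - 2)*(w^2 - 2*w - 3) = (w - 3)*(w - 2)*(w + 1)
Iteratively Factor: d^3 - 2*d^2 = (d)*(d^2 - 2*d) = d^2*(d - 2)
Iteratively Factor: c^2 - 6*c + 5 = (c - 1)*(c - 5)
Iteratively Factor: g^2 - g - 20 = (g - 5)*(g + 4)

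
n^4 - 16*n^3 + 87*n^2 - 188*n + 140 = (n - 7)*(n - 5)*(n - 2)^2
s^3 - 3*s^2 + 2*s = s*(s - 2)*(s - 1)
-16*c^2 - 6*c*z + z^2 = (-8*c + z)*(2*c + z)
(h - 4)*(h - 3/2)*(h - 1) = h^3 - 13*h^2/2 + 23*h/2 - 6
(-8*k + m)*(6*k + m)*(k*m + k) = -48*k^3*m - 48*k^3 - 2*k^2*m^2 - 2*k^2*m + k*m^3 + k*m^2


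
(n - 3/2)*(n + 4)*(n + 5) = n^3 + 15*n^2/2 + 13*n/2 - 30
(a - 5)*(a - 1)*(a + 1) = a^3 - 5*a^2 - a + 5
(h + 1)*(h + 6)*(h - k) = h^3 - h^2*k + 7*h^2 - 7*h*k + 6*h - 6*k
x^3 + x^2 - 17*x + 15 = (x - 3)*(x - 1)*(x + 5)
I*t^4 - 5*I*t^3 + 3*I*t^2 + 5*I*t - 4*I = (t - 4)*(t - 1)*(t + 1)*(I*t - I)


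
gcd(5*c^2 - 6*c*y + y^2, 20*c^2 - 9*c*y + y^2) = -5*c + y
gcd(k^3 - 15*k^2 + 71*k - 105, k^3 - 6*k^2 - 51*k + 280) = k - 5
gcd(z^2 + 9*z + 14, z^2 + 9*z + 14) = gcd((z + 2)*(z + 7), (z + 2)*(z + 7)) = z^2 + 9*z + 14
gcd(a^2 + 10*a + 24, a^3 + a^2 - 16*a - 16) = a + 4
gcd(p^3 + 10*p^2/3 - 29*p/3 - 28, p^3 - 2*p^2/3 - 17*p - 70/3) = p + 7/3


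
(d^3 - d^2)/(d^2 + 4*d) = d*(d - 1)/(d + 4)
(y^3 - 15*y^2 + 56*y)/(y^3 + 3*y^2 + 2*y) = (y^2 - 15*y + 56)/(y^2 + 3*y + 2)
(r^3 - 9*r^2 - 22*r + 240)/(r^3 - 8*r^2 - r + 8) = (r^2 - r - 30)/(r^2 - 1)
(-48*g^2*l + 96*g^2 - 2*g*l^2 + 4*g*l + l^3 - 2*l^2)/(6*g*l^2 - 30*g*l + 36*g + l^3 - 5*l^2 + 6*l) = (-8*g + l)/(l - 3)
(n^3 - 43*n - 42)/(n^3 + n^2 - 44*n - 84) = (n + 1)/(n + 2)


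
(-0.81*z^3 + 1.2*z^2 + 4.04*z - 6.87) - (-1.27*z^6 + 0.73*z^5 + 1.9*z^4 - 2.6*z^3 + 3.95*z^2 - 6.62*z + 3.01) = 1.27*z^6 - 0.73*z^5 - 1.9*z^4 + 1.79*z^3 - 2.75*z^2 + 10.66*z - 9.88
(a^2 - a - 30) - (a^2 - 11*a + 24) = 10*a - 54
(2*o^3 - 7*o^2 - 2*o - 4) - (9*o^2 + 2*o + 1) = 2*o^3 - 16*o^2 - 4*o - 5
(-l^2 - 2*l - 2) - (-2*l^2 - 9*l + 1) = l^2 + 7*l - 3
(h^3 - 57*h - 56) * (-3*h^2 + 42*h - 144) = -3*h^5 + 42*h^4 + 27*h^3 - 2226*h^2 + 5856*h + 8064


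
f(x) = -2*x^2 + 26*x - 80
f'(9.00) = -10.00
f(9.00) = -8.00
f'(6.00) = 2.00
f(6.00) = 4.00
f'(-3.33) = 39.32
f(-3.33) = -188.76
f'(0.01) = 25.96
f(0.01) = -79.74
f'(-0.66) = 28.64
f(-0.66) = -98.03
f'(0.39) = 24.44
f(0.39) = -70.16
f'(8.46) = -7.84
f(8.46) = -3.18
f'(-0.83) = 29.32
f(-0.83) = -102.96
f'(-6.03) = 50.12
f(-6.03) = -309.50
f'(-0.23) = 26.92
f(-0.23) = -86.09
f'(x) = 26 - 4*x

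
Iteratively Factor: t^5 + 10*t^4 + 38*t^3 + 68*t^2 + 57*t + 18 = (t + 3)*(t^4 + 7*t^3 + 17*t^2 + 17*t + 6) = (t + 2)*(t + 3)*(t^3 + 5*t^2 + 7*t + 3) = (t + 2)*(t + 3)^2*(t^2 + 2*t + 1) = (t + 1)*(t + 2)*(t + 3)^2*(t + 1)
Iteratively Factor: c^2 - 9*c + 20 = (c - 5)*(c - 4)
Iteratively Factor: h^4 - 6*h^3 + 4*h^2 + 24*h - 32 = (h + 2)*(h^3 - 8*h^2 + 20*h - 16) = (h - 4)*(h + 2)*(h^2 - 4*h + 4) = (h - 4)*(h - 2)*(h + 2)*(h - 2)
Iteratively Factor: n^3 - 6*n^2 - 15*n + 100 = (n - 5)*(n^2 - n - 20) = (n - 5)^2*(n + 4)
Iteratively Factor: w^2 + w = (w)*(w + 1)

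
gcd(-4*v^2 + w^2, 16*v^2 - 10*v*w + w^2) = 2*v - w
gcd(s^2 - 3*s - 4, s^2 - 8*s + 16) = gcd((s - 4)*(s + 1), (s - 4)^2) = s - 4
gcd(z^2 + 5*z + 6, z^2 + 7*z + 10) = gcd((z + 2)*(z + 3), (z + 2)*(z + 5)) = z + 2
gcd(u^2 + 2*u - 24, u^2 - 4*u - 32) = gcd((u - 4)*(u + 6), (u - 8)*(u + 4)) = 1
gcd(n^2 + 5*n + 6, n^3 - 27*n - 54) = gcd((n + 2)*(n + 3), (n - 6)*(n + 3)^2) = n + 3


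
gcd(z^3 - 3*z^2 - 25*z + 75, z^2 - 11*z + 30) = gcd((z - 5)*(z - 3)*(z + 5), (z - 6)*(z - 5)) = z - 5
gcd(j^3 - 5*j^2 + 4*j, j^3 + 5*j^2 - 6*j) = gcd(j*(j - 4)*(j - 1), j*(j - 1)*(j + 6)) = j^2 - j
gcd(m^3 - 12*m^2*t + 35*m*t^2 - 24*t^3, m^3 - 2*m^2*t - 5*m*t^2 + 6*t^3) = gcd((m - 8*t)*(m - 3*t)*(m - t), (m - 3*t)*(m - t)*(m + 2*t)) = m^2 - 4*m*t + 3*t^2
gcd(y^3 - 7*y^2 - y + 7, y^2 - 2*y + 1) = y - 1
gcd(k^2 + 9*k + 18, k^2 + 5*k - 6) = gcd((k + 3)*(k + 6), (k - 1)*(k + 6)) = k + 6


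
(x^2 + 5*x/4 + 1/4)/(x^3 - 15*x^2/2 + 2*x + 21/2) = (4*x + 1)/(2*(2*x^2 - 17*x + 21))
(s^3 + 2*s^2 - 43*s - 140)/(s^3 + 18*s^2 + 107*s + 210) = (s^2 - 3*s - 28)/(s^2 + 13*s + 42)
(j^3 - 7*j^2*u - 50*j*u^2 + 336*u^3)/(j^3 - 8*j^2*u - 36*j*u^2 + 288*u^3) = (j + 7*u)/(j + 6*u)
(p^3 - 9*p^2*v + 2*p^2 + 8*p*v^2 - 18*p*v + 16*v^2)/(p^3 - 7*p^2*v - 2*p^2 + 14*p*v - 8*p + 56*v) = (p^2 - 9*p*v + 8*v^2)/(p^2 - 7*p*v - 4*p + 28*v)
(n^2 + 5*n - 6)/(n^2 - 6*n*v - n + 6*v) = (-n - 6)/(-n + 6*v)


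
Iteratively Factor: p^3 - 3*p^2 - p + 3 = (p + 1)*(p^2 - 4*p + 3) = (p - 1)*(p + 1)*(p - 3)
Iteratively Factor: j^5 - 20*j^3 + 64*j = (j - 4)*(j^4 + 4*j^3 - 4*j^2 - 16*j) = (j - 4)*(j - 2)*(j^3 + 6*j^2 + 8*j) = j*(j - 4)*(j - 2)*(j^2 + 6*j + 8) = j*(j - 4)*(j - 2)*(j + 2)*(j + 4)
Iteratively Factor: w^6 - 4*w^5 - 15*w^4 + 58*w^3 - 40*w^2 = (w - 1)*(w^5 - 3*w^4 - 18*w^3 + 40*w^2) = (w - 2)*(w - 1)*(w^4 - w^3 - 20*w^2) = (w - 5)*(w - 2)*(w - 1)*(w^3 + 4*w^2) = w*(w - 5)*(w - 2)*(w - 1)*(w^2 + 4*w) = w*(w - 5)*(w - 2)*(w - 1)*(w + 4)*(w)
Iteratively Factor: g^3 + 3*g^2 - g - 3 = (g + 1)*(g^2 + 2*g - 3) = (g - 1)*(g + 1)*(g + 3)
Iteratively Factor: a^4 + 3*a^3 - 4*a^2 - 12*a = (a + 3)*(a^3 - 4*a) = a*(a + 3)*(a^2 - 4) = a*(a - 2)*(a + 3)*(a + 2)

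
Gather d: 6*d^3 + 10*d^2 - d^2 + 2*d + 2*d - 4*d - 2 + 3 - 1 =6*d^3 + 9*d^2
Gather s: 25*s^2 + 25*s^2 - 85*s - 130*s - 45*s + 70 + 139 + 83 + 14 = 50*s^2 - 260*s + 306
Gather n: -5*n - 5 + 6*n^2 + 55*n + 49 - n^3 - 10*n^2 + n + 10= -n^3 - 4*n^2 + 51*n + 54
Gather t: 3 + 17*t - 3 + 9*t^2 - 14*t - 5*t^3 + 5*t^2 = -5*t^3 + 14*t^2 + 3*t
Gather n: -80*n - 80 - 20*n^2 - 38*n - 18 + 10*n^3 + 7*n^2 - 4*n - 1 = 10*n^3 - 13*n^2 - 122*n - 99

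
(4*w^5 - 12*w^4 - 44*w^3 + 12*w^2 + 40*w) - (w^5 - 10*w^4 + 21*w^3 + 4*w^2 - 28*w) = 3*w^5 - 2*w^4 - 65*w^3 + 8*w^2 + 68*w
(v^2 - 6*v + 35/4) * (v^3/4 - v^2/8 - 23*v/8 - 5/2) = v^5/4 - 13*v^4/8 + v^3/16 + 437*v^2/32 - 325*v/32 - 175/8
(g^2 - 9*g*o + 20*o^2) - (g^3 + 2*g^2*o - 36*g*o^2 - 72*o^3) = -g^3 - 2*g^2*o + g^2 + 36*g*o^2 - 9*g*o + 72*o^3 + 20*o^2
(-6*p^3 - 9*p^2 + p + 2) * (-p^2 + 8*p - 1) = 6*p^5 - 39*p^4 - 67*p^3 + 15*p^2 + 15*p - 2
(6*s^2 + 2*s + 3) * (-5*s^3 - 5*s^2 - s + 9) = -30*s^5 - 40*s^4 - 31*s^3 + 37*s^2 + 15*s + 27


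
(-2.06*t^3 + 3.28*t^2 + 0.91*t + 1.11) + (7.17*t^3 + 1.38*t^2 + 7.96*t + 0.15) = 5.11*t^3 + 4.66*t^2 + 8.87*t + 1.26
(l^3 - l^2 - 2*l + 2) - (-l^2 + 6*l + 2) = l^3 - 8*l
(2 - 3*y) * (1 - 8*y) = 24*y^2 - 19*y + 2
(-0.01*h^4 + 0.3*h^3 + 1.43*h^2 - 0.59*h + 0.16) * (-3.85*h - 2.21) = 0.0385*h^5 - 1.1329*h^4 - 6.1685*h^3 - 0.8888*h^2 + 0.6879*h - 0.3536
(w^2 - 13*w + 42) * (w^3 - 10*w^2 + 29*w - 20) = w^5 - 23*w^4 + 201*w^3 - 817*w^2 + 1478*w - 840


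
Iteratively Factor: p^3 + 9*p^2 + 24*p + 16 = (p + 4)*(p^2 + 5*p + 4) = (p + 4)^2*(p + 1)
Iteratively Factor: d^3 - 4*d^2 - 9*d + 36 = (d - 3)*(d^2 - d - 12) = (d - 3)*(d + 3)*(d - 4)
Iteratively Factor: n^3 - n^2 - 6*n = (n - 3)*(n^2 + 2*n) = n*(n - 3)*(n + 2)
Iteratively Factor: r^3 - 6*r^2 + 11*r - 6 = (r - 1)*(r^2 - 5*r + 6) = (r - 2)*(r - 1)*(r - 3)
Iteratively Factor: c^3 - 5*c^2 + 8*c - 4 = (c - 2)*(c^2 - 3*c + 2) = (c - 2)^2*(c - 1)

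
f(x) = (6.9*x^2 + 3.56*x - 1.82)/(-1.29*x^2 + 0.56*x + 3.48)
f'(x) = (2.58*x - 0.56)*(6.9*x^2 + 3.56*x - 1.82)/(-1.29*x^2 + 0.56*x + 3.48)^2 + (13.8*x + 3.56)/(-1.29*x^2 + 0.56*x + 3.48) = (8.4564*x^2 + 43.3284*x + 13.408)/(1.6641*x^4 - 1.4448*x^3 - 8.6648*x^2 + 3.8976*x + 12.1104)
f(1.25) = 6.20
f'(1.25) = 17.24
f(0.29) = -0.06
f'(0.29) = 2.14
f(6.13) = -6.72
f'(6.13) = 0.35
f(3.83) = -8.50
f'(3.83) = 1.72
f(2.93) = -11.40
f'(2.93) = 6.01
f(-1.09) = 1.87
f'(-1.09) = -13.30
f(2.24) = -23.46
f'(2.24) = 50.60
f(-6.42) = -4.87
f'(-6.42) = 0.03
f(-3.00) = -5.06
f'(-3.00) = -0.42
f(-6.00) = -4.86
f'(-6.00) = 0.03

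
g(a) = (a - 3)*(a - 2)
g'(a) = 2*a - 5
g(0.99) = 2.03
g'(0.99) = -3.02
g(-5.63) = 65.85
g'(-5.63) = -16.26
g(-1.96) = 19.64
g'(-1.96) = -8.92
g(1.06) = 1.82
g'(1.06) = -2.88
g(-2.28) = 22.60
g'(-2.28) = -9.56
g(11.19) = 75.27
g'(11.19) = 17.38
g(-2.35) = 23.27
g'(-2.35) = -9.70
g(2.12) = -0.11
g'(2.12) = -0.76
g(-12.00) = 210.00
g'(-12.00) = -29.00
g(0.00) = 6.00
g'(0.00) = -5.00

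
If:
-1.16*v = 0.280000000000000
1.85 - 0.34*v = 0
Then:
No Solution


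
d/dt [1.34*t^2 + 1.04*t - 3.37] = 2.68*t + 1.04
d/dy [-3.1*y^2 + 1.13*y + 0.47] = 1.13 - 6.2*y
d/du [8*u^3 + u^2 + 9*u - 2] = 24*u^2 + 2*u + 9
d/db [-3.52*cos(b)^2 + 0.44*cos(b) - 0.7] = (7.04*cos(b) - 0.44)*sin(b)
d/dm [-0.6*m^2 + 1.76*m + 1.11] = 1.76 - 1.2*m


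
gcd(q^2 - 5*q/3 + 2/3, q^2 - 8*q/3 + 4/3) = q - 2/3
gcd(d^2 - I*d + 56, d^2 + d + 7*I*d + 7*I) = d + 7*I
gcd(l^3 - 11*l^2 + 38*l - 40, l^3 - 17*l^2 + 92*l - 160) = l^2 - 9*l + 20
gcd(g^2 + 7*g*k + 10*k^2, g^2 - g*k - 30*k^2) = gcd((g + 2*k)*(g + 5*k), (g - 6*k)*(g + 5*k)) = g + 5*k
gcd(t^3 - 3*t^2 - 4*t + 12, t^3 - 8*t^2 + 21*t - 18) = t^2 - 5*t + 6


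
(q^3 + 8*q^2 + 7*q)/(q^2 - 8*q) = (q^2 + 8*q + 7)/(q - 8)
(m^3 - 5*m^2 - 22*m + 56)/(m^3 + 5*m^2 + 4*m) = (m^2 - 9*m + 14)/(m*(m + 1))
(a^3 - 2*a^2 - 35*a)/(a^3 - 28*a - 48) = a*(-a^2 + 2*a + 35)/(-a^3 + 28*a + 48)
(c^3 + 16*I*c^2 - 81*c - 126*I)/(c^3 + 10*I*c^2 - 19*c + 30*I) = (c^2 + 10*I*c - 21)/(c^2 + 4*I*c + 5)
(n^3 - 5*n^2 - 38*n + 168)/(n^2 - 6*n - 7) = (n^2 + 2*n - 24)/(n + 1)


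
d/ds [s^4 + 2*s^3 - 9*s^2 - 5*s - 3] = 4*s^3 + 6*s^2 - 18*s - 5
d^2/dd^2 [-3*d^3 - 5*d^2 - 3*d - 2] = -18*d - 10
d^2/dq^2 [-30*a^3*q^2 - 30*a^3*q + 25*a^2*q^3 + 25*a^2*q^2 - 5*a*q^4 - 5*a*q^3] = 10*a*(-6*a^2 + 15*a*q + 5*a - 6*q^2 - 3*q)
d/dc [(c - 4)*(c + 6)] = 2*c + 2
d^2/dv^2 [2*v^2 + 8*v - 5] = 4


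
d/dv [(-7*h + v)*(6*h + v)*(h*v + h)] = h*(-42*h^2 - 2*h*v - h + 3*v^2 + 2*v)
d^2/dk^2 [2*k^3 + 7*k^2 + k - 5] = 12*k + 14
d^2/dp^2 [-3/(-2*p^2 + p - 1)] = 6*(-4*p^2 + 2*p + (4*p - 1)^2 - 2)/(2*p^2 - p + 1)^3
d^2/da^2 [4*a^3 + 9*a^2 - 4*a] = 24*a + 18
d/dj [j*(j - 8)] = 2*j - 8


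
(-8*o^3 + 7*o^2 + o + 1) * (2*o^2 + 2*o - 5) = -16*o^5 - 2*o^4 + 56*o^3 - 31*o^2 - 3*o - 5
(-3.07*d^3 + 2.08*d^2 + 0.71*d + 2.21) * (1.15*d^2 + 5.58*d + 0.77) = -3.5305*d^5 - 14.7386*d^4 + 10.059*d^3 + 8.1049*d^2 + 12.8785*d + 1.7017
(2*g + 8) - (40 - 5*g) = 7*g - 32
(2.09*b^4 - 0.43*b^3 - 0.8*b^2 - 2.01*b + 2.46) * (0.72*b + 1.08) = 1.5048*b^5 + 1.9476*b^4 - 1.0404*b^3 - 2.3112*b^2 - 0.3996*b + 2.6568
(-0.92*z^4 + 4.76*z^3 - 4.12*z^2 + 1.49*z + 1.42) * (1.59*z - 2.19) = -1.4628*z^5 + 9.5832*z^4 - 16.9752*z^3 + 11.3919*z^2 - 1.0053*z - 3.1098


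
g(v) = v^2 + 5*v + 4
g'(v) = 2*v + 5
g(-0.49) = 1.79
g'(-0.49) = 4.02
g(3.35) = 31.97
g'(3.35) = 11.70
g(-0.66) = 1.14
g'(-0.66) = 3.68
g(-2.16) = -2.13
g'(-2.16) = 0.68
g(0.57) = 7.17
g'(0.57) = 6.14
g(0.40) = 6.16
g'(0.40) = 5.80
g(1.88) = 16.93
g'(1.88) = 8.76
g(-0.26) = 2.77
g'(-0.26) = 4.48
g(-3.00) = -2.00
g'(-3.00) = -1.00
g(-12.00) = 88.00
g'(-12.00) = -19.00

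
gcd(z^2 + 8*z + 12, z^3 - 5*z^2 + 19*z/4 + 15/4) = 1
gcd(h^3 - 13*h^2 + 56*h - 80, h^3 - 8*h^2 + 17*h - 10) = h - 5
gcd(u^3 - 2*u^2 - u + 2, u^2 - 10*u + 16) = u - 2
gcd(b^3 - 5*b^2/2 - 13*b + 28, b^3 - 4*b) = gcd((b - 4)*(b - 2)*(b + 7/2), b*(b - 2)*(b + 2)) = b - 2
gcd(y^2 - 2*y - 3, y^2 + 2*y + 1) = y + 1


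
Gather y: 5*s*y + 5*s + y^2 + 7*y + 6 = 5*s + y^2 + y*(5*s + 7) + 6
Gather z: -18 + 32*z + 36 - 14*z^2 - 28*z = -14*z^2 + 4*z + 18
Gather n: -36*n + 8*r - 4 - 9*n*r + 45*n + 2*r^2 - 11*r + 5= n*(9 - 9*r) + 2*r^2 - 3*r + 1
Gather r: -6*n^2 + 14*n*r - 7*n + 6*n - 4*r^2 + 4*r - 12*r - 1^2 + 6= -6*n^2 - n - 4*r^2 + r*(14*n - 8) + 5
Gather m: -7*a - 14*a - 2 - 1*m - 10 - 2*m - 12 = -21*a - 3*m - 24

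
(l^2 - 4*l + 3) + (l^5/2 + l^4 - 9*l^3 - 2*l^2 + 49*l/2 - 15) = l^5/2 + l^4 - 9*l^3 - l^2 + 41*l/2 - 12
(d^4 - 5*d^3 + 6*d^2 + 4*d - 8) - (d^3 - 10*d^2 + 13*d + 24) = d^4 - 6*d^3 + 16*d^2 - 9*d - 32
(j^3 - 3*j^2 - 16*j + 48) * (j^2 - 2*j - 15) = j^5 - 5*j^4 - 25*j^3 + 125*j^2 + 144*j - 720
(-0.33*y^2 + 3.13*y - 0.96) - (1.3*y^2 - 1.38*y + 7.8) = -1.63*y^2 + 4.51*y - 8.76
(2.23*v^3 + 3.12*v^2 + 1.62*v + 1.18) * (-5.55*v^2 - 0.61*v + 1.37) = -12.3765*v^5 - 18.6763*v^4 - 7.8391*v^3 - 3.2628*v^2 + 1.4996*v + 1.6166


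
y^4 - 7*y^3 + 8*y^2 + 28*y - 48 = (y - 4)*(y - 3)*(y - 2)*(y + 2)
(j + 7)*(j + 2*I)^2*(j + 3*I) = j^4 + 7*j^3 + 7*I*j^3 - 16*j^2 + 49*I*j^2 - 112*j - 12*I*j - 84*I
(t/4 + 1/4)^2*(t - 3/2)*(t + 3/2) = t^4/16 + t^3/8 - 5*t^2/64 - 9*t/32 - 9/64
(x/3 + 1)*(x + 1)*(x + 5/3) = x^3/3 + 17*x^2/9 + 29*x/9 + 5/3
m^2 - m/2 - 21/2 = (m - 7/2)*(m + 3)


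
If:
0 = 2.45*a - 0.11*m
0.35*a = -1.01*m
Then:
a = 0.00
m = 0.00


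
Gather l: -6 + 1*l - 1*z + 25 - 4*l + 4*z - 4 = -3*l + 3*z + 15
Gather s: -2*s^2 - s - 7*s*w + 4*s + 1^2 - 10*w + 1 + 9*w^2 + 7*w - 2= -2*s^2 + s*(3 - 7*w) + 9*w^2 - 3*w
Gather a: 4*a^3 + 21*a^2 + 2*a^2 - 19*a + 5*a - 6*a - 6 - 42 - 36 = 4*a^3 + 23*a^2 - 20*a - 84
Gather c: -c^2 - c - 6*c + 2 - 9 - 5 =-c^2 - 7*c - 12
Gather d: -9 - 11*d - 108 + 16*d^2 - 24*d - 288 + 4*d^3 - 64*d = 4*d^3 + 16*d^2 - 99*d - 405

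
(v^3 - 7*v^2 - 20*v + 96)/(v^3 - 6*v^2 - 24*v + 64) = (v - 3)/(v - 2)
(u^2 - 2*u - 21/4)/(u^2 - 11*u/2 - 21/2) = (u - 7/2)/(u - 7)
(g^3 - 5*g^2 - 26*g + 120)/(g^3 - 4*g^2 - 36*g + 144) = (g + 5)/(g + 6)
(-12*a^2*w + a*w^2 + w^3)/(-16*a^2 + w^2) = w*(-3*a + w)/(-4*a + w)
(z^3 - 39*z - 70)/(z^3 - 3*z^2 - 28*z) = (z^2 + 7*z + 10)/(z*(z + 4))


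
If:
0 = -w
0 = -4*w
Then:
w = 0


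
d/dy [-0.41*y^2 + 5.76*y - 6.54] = 5.76 - 0.82*y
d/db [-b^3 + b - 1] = 1 - 3*b^2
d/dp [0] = 0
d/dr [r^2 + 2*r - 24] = 2*r + 2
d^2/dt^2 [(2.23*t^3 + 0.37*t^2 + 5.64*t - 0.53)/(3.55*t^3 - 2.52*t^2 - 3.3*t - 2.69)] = (5.6843418860808e-14*t^7 + 49.2250099999999*t^6 + 583.2153*t^5 - 101.33262*t^4 + 341.288314*t^3 + 767.094912*t^2 - 189.387864*t - 99.135718)/(44.738875*t^9 - 95.2749*t^8 - 57.13299*t^7 + 59.425617*t^6 + 197.49798*t^5 + 55.503972*t^4 - 93.092775*t^3 - 142.587216*t^2 - 71.63739*t - 19.465109)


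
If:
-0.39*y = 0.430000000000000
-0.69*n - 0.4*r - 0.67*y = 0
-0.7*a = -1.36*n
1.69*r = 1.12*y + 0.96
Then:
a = 2.26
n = 1.16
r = -0.16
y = -1.10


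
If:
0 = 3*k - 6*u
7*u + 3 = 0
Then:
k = -6/7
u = -3/7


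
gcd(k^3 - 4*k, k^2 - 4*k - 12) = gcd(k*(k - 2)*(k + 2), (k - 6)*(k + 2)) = k + 2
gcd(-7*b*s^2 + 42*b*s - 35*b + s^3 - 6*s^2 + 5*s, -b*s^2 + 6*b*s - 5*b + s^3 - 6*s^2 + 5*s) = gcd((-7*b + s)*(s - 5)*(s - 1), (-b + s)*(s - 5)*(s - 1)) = s^2 - 6*s + 5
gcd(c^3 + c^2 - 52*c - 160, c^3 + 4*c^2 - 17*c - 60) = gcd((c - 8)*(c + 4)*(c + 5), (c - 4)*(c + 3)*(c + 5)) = c + 5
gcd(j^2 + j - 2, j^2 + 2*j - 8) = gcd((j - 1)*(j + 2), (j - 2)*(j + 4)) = 1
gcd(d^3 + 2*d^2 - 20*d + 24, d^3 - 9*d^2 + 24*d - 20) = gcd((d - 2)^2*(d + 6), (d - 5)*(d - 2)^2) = d^2 - 4*d + 4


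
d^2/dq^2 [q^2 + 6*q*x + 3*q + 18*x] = 2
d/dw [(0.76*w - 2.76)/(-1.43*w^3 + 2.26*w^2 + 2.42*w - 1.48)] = (2.1736*w^3 - 13.558*w^2 + 12.4752*w + 5.5544)/(2.0449*w^6 - 6.4636*w^5 - 1.8136*w^4 + 15.1712*w^3 - 0.8332*w^2 - 7.1632*w + 2.1904)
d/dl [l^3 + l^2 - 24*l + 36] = 3*l^2 + 2*l - 24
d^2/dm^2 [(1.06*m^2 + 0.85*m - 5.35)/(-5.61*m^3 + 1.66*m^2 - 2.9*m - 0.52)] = (-66.720852*m^6 - 160.50771*m^5 + 2171.47392*m^4 - 741.100212*m^3 + 634.955148*m^2 - 252.57384*m + 101.213592)/(176.558481*m^9 - 156.731058*m^8 + 320.184018*m^7 - 117.51706*m^6 + 136.458708*m^5 + 13.176216*m^4 + 13.920152*m^3 + 11.773008*m^2 + 2.35248*m + 0.140608)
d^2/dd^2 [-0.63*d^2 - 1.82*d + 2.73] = -1.26000000000000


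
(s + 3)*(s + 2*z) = s^2 + 2*s*z + 3*s + 6*z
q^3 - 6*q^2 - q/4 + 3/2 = (q - 6)*(q - 1/2)*(q + 1/2)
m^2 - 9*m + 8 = (m - 8)*(m - 1)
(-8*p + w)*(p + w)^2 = -8*p^3 - 15*p^2*w - 6*p*w^2 + w^3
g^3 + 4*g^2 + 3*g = g*(g + 1)*(g + 3)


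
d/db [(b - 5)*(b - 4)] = 2*b - 9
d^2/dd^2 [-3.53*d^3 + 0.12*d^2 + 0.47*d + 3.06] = 0.24 - 21.18*d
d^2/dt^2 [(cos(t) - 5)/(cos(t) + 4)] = 9*(cos(t)^2 - 4*cos(t) - 2)/(cos(t) + 4)^3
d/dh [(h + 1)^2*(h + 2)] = (h + 1)*(3*h + 5)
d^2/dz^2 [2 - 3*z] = 0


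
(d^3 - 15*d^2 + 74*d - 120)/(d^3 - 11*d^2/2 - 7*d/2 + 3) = 2*(d^2 - 9*d + 20)/(2*d^2 + d - 1)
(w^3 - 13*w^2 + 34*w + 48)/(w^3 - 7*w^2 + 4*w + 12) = (w - 8)/(w - 2)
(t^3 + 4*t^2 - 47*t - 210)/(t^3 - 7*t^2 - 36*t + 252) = (t + 5)/(t - 6)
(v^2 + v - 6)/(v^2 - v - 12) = (v - 2)/(v - 4)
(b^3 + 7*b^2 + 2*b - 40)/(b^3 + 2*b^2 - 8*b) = (b + 5)/b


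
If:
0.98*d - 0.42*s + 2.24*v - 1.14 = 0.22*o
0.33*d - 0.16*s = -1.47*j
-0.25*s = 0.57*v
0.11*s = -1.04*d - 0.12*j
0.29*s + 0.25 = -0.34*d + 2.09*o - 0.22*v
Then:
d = 0.09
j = -0.10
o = 0.06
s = -0.76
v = 0.33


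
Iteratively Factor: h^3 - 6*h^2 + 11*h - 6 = (h - 3)*(h^2 - 3*h + 2) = (h - 3)*(h - 1)*(h - 2)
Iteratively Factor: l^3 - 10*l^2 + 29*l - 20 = (l - 5)*(l^2 - 5*l + 4) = (l - 5)*(l - 4)*(l - 1)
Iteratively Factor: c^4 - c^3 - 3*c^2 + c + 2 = (c - 2)*(c^3 + c^2 - c - 1) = (c - 2)*(c + 1)*(c^2 - 1) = (c - 2)*(c + 1)^2*(c - 1)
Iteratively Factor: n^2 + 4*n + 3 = (n + 3)*(n + 1)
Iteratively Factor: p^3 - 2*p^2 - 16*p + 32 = (p - 2)*(p^2 - 16) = (p - 2)*(p + 4)*(p - 4)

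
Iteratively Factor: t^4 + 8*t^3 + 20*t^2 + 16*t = (t)*(t^3 + 8*t^2 + 20*t + 16) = t*(t + 2)*(t^2 + 6*t + 8) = t*(t + 2)*(t + 4)*(t + 2)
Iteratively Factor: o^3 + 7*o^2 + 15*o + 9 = (o + 3)*(o^2 + 4*o + 3) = (o + 1)*(o + 3)*(o + 3)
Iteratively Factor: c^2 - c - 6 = (c + 2)*(c - 3)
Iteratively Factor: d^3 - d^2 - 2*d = (d + 1)*(d^2 - 2*d) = d*(d + 1)*(d - 2)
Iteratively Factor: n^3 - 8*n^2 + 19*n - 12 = (n - 4)*(n^2 - 4*n + 3) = (n - 4)*(n - 3)*(n - 1)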